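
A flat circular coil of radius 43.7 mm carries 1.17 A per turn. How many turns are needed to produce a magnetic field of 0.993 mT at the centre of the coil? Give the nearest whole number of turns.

For an N-turn coil, B = Nμ₀I/(2R). A single turn gives B₁ = 1.68×10⁻⁵ T with R = 0.0437 m.
N = B/B₁ = 9.93×10⁻⁴ / 1.68×10⁻⁵ = 59.03.

N = 59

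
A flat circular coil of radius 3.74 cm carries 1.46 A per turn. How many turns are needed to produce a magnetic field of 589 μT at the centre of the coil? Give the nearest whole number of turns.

N = 24

For an N-turn coil, B = Nμ₀I/(2R). A single turn gives B₁ = 2.45×10⁻⁵ T with R = 0.0374 m.
N = B/B₁ = 5.89×10⁻⁴ / 2.45×10⁻⁵ = 24.01.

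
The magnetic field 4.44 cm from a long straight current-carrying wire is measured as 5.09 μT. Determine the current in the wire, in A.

For a long straight wire B = μ₀I/(2πd), so I = 2πdB/μ₀.
I = 2π × 0.0444 × 5.09×10⁻⁶ / (4π×10⁻⁷) = 1.13 A.

I ≈ 1.13 A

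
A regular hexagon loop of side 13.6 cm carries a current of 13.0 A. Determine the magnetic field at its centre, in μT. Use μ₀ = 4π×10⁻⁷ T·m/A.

B ≈ 66.2 μT

Each side is a finite straight segment at perpendicular distance d = a/(2 tan(π/6)) = 0.1178 m from the centre, with end-angles ±π/6.
One side contributes B₁ = (μ₀I/4πd)·2 sin(π/6) = 1.10×10⁻⁵ T.
All 6 sides add in the same direction: B = 6 × 1.10×10⁻⁵ = 6.62×10⁻⁵ T.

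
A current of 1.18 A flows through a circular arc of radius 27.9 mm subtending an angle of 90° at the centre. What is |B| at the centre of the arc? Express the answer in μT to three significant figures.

B ≈ 6.64 μT

The Biot–Savart field of a circular arc at its centre is B = μ₀Iφ/(4πR), with φ = 1.571 rad.
B = (4π×10⁻⁷ × 1.18 × 1.571) / (4π × 0.0279) = 6.64×10⁻⁶ T.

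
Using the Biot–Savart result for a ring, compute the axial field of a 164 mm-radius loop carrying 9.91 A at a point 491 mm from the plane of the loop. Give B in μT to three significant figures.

B ≈ 1.21 μT

On the axis of a circular loop, B = μ₀IR² / [2(R²+z²)^(3/2)].
R² + z² = (0.164)² + (0.491)² = 0.268 m², and (R²+z²)^(3/2) = 0.139 m³.
B = (4π×10⁻⁷ × 9.91 × 0.0269) / (2 × 0.139) = 1.21×10⁻⁶ T.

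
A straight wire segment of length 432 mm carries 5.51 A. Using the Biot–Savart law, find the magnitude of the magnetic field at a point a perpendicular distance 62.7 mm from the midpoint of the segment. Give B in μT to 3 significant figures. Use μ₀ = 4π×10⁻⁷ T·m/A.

B ≈ 16.9 μT

For a finite straight segment, B = (μ₀I/4πd)(sinθ₁ + sinθ₂), where θ₁, θ₂ are the angles from the perpendicular to each end.
The perpendicular from the point meets the wire at its midpoint, so each end is L/2 = 0.216 m away along the wire.
sinθ₁ = 0.216/√(0.216²+0.0627²) = 0.9604; sinθ₂ = 0.216/√(0.216²+0.0627²) = 0.9604.
B = (4π×10⁻⁷ × 5.51) / (4π × 0.0627) × (0.9604 + 0.9604) = 1.69×10⁻⁵ T.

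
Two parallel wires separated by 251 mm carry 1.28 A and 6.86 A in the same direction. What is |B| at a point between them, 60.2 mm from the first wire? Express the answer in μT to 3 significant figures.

B ≈ 2.94 μT

Each long wire gives B = μ₀I/(2πd). Distances are d₁ = 0.0602 m and d₂ = 0.1908 m.
B₁ = 4.25×10⁻⁶ T, B₂ = 7.19×10⁻⁶ T.
Between parallel currents the two contributions point in opposite directions, so they subtract. B = |B₁ − B₂| = |4.25×10⁻⁶ − 7.19×10⁻⁶| = 2.94×10⁻⁶ T.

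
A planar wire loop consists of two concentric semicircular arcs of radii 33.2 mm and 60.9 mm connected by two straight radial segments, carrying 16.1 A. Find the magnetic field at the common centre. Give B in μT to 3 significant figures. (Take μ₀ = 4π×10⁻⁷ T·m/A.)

B ≈ 69.3 μT

The radial connectors point toward the centre, so dl × r̂ = 0 and they contribute nothing.
Each semicircle gives μ₀I/(4R): inner arc 1.52×10⁻⁴ T, outer arc 8.31×10⁻⁵ T.
The two arcs carry current in opposite angular senses, so their fields oppose: B = |1.52×10⁻⁴ − 8.31×10⁻⁵| = 6.93×10⁻⁵ T.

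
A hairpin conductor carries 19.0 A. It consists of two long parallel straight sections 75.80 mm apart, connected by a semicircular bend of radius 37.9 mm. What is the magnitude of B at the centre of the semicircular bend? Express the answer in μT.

The semicircular arc contributes B_arc = μ₀I·π/(4πR) = μ₀I/(4R) = 1.57×10⁻⁴ T.
Each semi-infinite lead is at perpendicular distance R = 0.0379 m from the centre, with the perpendicular foot at its near end, so it contributes μ₀I/(4πR); both point the same way, together 1.00×10⁻⁴ T.
Arc and leads all point the same direction: B = 1.57×10⁻⁴ + 1.00×10⁻⁴ = 2.58×10⁻⁴ T.

B ≈ 258 μT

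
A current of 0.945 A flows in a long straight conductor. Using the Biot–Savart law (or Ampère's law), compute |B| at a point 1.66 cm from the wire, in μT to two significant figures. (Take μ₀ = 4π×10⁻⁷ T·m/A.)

B ≈ 11 μT

For an infinitely long straight wire, B = μ₀I/(2πd).
B = (4π×10⁻⁷ × 0.945) / (2π × 0.0166) = 1.14×10⁻⁵ T.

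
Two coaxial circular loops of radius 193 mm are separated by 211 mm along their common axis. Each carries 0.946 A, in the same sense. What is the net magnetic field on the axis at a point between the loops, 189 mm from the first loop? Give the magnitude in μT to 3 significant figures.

B ≈ 4.14 μT

Each loop contributes B = μ₀IR²/[2(R²+z²)^(3/2)] on the axis, with z measured from that loop.
Loop 1 (z = 0.189 m): B₁ = 1.12×10⁻⁶ T. Loop 2 (z = 0.022 m): B₂ = 3.02×10⁻⁶ T.
The fields add: B = B₁ + B₂ = 4.14×10⁻⁶ T.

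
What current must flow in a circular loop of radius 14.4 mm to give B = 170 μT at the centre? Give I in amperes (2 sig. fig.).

I ≈ 3.9 A

At the centre of a circular loop B = μ₀I/(2R), so I = 2RB/μ₀.
With R = 0.0144 m, I = 2 × 0.0144 × 1.70×10⁻⁴ / (4π×10⁻⁷) = 3.90 A.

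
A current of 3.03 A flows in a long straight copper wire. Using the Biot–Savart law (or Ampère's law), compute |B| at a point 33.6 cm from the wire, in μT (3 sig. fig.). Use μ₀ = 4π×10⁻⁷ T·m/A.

B ≈ 1.80 μT

For an infinitely long straight wire, B = μ₀I/(2πd).
B = (4π×10⁻⁷ × 3.03) / (2π × 0.336) = 1.80×10⁻⁶ T.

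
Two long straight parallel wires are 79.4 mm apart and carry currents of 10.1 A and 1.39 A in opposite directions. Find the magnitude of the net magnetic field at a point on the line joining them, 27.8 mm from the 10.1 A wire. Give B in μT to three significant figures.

B ≈ 78.0 μT

Each long wire gives B = μ₀I/(2πd). Distances are d₁ = 0.0278 m and d₂ = 0.0516 m.
B₁ = 7.27×10⁻⁵ T, B₂ = 5.39×10⁻⁶ T.
Between antiparallel currents both contributions point the same way, so they add. B = B₁ + B₂ = 7.27×10⁻⁵ + 5.39×10⁻⁶ = 7.80×10⁻⁵ T.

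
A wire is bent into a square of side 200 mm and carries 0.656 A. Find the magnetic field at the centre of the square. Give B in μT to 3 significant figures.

B ≈ 3.71 μT

Each side is a finite straight segment at perpendicular distance d = a/(2 tan(π/4)) = 0.1 m from the centre, with end-angles ±π/4.
One side contributes B₁ = (μ₀I/4πd)·2 sin(π/4) = 9.28×10⁻⁷ T.
All 4 sides add in the same direction: B = 4 × 9.28×10⁻⁷ = 3.71×10⁻⁶ T.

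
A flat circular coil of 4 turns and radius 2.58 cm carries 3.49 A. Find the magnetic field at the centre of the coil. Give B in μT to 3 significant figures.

B ≈ 340 μT

For an N-turn flat coil, B = Nμ₀I/(2R) with R = 0.0258 m.
B = 4 × 8.50×10⁻⁵ T = 3.40×10⁻⁴ T.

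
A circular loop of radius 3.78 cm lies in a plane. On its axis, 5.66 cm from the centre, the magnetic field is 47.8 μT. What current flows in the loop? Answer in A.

On the axis of a loop, B = μ₀IR²/[2(R²+z²)^(3/2)], so I = 2B(R²+z²)^(3/2)/(μ₀R²).
R² + z² = 0.001429 + 0.003204 = 0.004632 m²; raised to 3/2 gives 3.15×10⁻⁴ m³.
I = 2 × 4.78×10⁻⁵ × 3.15×10⁻⁴ / (1.26×10⁻⁶ × 0.001429) = 16.8 A.

I ≈ 16.8 A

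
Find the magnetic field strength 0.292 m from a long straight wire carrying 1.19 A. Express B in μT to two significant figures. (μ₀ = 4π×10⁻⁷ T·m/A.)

For an infinitely long straight wire, B = μ₀I/(2πd).
B = (4π×10⁻⁷ × 1.19) / (2π × 0.292) = 8.15×10⁻⁷ T.

B ≈ 0.82 μT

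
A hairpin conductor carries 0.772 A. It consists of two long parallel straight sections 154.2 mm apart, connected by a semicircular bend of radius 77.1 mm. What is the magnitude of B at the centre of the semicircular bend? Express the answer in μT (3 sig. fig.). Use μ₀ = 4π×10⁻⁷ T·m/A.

The semicircular arc contributes B_arc = μ₀I·π/(4πR) = μ₀I/(4R) = 3.15×10⁻⁶ T.
Each semi-infinite lead is at perpendicular distance R = 0.0771 m from the centre, with the perpendicular foot at its near end, so it contributes μ₀I/(4πR); both point the same way, together 2.00×10⁻⁶ T.
Arc and leads all point the same direction: B = 3.15×10⁻⁶ + 2.00×10⁻⁶ = 5.15×10⁻⁶ T.

B ≈ 5.15 μT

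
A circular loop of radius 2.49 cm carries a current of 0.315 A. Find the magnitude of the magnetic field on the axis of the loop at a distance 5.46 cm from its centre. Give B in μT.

B ≈ 0.568 μT

On the axis of a circular loop, B = μ₀IR² / [2(R²+z²)^(3/2)].
R² + z² = (0.0249)² + (0.0546)² = 0.003601 m², and (R²+z²)^(3/2) = 2.16×10⁻⁴ m³.
B = (4π×10⁻⁷ × 0.315 × 0.00062) / (2 × 2.16×10⁻⁴) = 5.68×10⁻⁷ T.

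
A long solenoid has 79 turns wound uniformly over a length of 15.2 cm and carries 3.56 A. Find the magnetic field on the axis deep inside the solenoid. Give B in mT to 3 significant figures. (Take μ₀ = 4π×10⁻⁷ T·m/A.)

Inside a long solenoid, B = μ₀nI with n = 519.7 turns/m.
B = 4π×10⁻⁷ × 519.7 × 3.56 = 2.33×10⁻³ T.

B ≈ 2.33 mT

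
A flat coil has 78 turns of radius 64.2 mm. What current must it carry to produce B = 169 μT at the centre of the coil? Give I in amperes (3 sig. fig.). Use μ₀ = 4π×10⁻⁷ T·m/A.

For an N-turn coil, B = Nμ₀I/(2R) with R = 0.0642 m, so I = 2RB/(Nμ₀) = 2 × 0.0642 × 1.69×10⁻⁴ / (78 × 4π×10⁻⁷) = 0.221 A.

I ≈ 0.221 A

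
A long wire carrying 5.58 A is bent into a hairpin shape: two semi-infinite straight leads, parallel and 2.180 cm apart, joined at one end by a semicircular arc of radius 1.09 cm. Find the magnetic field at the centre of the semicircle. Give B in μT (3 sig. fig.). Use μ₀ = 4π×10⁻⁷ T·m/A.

The semicircular arc contributes B_arc = μ₀I·π/(4πR) = μ₀I/(4R) = 1.61×10⁻⁴ T.
Each semi-infinite lead is at perpendicular distance R = 0.0109 m from the centre, with the perpendicular foot at its near end, so it contributes μ₀I/(4πR); both point the same way, together 1.02×10⁻⁴ T.
Arc and leads all point the same direction: B = 1.61×10⁻⁴ + 1.02×10⁻⁴ = 2.63×10⁻⁴ T.

B ≈ 263 μT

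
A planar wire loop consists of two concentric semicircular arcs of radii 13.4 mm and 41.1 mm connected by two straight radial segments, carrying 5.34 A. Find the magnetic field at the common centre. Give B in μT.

The radial connectors point toward the centre, so dl × r̂ = 0 and they contribute nothing.
Each semicircle gives μ₀I/(4R): inner arc 1.25×10⁻⁴ T, outer arc 4.08×10⁻⁵ T.
The two arcs carry current in opposite angular senses, so their fields oppose: B = |1.25×10⁻⁴ − 4.08×10⁻⁵| = 8.44×10⁻⁵ T.

B ≈ 84.4 μT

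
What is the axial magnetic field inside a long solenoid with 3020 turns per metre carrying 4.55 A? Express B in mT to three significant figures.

Inside a long solenoid, B = μ₀nI with n = 3020 turns/m.
B = 4π×10⁻⁷ × 3020 × 4.55 = 1.73×10⁻² T.

B ≈ 17.3 mT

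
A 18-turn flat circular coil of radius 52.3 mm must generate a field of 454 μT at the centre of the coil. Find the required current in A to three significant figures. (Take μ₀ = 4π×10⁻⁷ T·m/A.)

For an N-turn coil, B = Nμ₀I/(2R) with R = 0.0523 m, so I = 2RB/(Nμ₀) = 2 × 0.0523 × 4.54×10⁻⁴ / (18 × 4π×10⁻⁷) = 2.10 A.

I ≈ 2.10 A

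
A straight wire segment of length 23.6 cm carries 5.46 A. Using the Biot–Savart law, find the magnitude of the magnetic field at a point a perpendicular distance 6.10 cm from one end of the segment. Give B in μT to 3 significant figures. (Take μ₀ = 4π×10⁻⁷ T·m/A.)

B ≈ 8.67 μT

For a finite straight segment, B = (μ₀I/4πd)(sinθ₁ + sinθ₂), where θ₁, θ₂ are the angles from the perpendicular to each end.
The perpendicular foot is at one end, so the two end-offsets along the wire are 0 and L = 0.236 m.
sinθ₁ = 0/√(0²+0.061²) = 0.0000; sinθ₂ = 0.236/√(0.236²+0.061²) = 0.9682.
B = (4π×10⁻⁷ × 5.46) / (4π × 0.061) × (0.0000 + 0.9682) = 8.67×10⁻⁶ T.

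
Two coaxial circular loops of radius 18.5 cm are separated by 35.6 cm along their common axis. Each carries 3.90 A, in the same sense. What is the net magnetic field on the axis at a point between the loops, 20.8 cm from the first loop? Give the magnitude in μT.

B ≈ 10.2 μT

Each loop contributes B = μ₀IR²/[2(R²+z²)^(3/2)] on the axis, with z measured from that loop.
Loop 1 (z = 0.208 m): B₁ = 3.89×10⁻⁶ T. Loop 2 (z = 0.148 m): B₂ = 6.31×10⁻⁶ T.
The fields add: B = B₁ + B₂ = 1.02×10⁻⁵ T.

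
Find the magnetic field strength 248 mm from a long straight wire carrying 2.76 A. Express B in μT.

For an infinitely long straight wire, B = μ₀I/(2πd).
B = (4π×10⁻⁷ × 2.76) / (2π × 0.248) = 2.23×10⁻⁶ T.

B ≈ 2.23 μT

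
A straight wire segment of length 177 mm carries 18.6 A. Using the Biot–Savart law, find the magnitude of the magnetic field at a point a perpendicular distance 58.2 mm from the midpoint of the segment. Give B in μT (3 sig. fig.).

For a finite straight segment, B = (μ₀I/4πd)(sinθ₁ + sinθ₂), where θ₁, θ₂ are the angles from the perpendicular to each end.
The perpendicular from the point meets the wire at its midpoint, so each end is L/2 = 0.0885 m away along the wire.
sinθ₁ = 0.0885/√(0.0885²+0.0582²) = 0.8355; sinθ₂ = 0.0885/√(0.0885²+0.0582²) = 0.8355.
B = (4π×10⁻⁷ × 18.6) / (4π × 0.0582) × (0.8355 + 0.8355) = 5.34×10⁻⁵ T.

B ≈ 53.4 μT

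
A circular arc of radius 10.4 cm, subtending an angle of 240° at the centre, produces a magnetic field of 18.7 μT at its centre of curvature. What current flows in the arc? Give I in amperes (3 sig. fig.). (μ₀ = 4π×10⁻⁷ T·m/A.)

I ≈ 4.64 A

For a circular arc, B = μ₀Iφ/(4πR) with φ in radians; here φ = 4.189 rad.
So I = 4πRB/(μ₀φ) = 4π × 0.104 × 1.87×10⁻⁵ / (4π×10⁻⁷ × 4.189) = 4.64 A.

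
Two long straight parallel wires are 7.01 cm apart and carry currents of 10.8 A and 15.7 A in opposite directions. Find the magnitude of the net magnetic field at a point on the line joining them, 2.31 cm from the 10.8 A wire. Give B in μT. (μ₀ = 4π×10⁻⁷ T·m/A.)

Each long wire gives B = μ₀I/(2πd). Distances are d₁ = 0.0231 m and d₂ = 0.047 m.
B₁ = 9.35×10⁻⁵ T, B₂ = 6.68×10⁻⁵ T.
Between antiparallel currents both contributions point the same way, so they add. B = B₁ + B₂ = 9.35×10⁻⁵ + 6.68×10⁻⁵ = 1.60×10⁻⁴ T.

B ≈ 160 μT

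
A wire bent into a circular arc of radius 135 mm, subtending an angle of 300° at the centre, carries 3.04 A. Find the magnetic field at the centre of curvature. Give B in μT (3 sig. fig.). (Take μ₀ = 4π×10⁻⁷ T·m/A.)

The Biot–Savart field of a circular arc at its centre is B = μ₀Iφ/(4πR), with φ = 5.236 rad.
B = (4π×10⁻⁷ × 3.04 × 5.236) / (4π × 0.135) = 1.18×10⁻⁵ T.

B ≈ 11.8 μT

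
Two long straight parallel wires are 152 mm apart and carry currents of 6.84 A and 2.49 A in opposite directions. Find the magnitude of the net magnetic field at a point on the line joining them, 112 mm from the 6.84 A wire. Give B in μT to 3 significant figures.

B ≈ 24.7 μT

Each long wire gives B = μ₀I/(2πd). Distances are d₁ = 0.112 m and d₂ = 0.04 m.
B₁ = 1.22×10⁻⁵ T, B₂ = 1.25×10⁻⁵ T.
Between antiparallel currents both contributions point the same way, so they add. B = B₁ + B₂ = 1.22×10⁻⁵ + 1.25×10⁻⁵ = 2.47×10⁻⁵ T.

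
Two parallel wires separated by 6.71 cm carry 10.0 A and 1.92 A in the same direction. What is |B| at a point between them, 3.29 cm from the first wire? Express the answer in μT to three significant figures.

B ≈ 49.6 μT

Each long wire gives B = μ₀I/(2πd). Distances are d₁ = 0.0329 m and d₂ = 0.0342 m.
B₁ = 6.08×10⁻⁵ T, B₂ = 1.12×10⁻⁵ T.
Between parallel currents the two contributions point in opposite directions, so they subtract. B = |B₁ − B₂| = |6.08×10⁻⁵ − 1.12×10⁻⁵| = 4.96×10⁻⁵ T.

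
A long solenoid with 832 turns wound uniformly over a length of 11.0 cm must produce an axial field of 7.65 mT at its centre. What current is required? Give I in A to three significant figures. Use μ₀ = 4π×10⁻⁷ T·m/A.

Inside a long solenoid B = μ₀nI with n = 7564 m⁻¹, so I = B/(μ₀n).
I = 7.65×10⁻³ / (4π×10⁻⁷ × 7564) = 0.805 A.

I ≈ 0.805 A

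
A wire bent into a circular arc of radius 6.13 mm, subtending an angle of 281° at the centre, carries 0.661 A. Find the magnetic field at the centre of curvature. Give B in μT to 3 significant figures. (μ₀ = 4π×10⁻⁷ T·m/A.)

B ≈ 52.9 μT

The Biot–Savart field of a circular arc at its centre is B = μ₀Iφ/(4πR), with φ = 4.904 rad.
B = (4π×10⁻⁷ × 0.661 × 4.904) / (4π × 0.00613) = 5.29×10⁻⁵ T.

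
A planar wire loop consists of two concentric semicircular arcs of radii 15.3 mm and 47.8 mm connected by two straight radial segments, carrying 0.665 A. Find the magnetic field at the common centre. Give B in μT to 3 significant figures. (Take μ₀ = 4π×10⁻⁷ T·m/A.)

The radial connectors point toward the centre, so dl × r̂ = 0 and they contribute nothing.
Each semicircle gives μ₀I/(4R): inner arc 1.37×10⁻⁵ T, outer arc 4.37×10⁻⁶ T.
The two arcs carry current in opposite angular senses, so their fields oppose: B = |1.37×10⁻⁵ − 4.37×10⁻⁶| = 9.28×10⁻⁶ T.

B ≈ 9.28 μT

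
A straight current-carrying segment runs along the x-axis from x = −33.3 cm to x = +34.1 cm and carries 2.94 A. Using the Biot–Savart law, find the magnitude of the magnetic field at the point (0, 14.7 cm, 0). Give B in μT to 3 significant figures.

For a finite straight segment, B = (μ₀I/4πd)(sinθ₁ + sinθ₂), where θ₁, θ₂ are the angles from the perpendicular to each end.
The perpendicular distance is d = 0.147 m; the end-offsets along the wire are a = 0.333 m and b = 0.341 m.
sinθ₁ = 0.333/√(0.333²+0.147²) = 0.9148; sinθ₂ = 0.341/√(0.341²+0.147²) = 0.9183.
B = (4π×10⁻⁷ × 2.94) / (4π × 0.147) × (0.9148 + 0.9183) = 3.67×10⁻⁶ T.

B ≈ 3.67 μT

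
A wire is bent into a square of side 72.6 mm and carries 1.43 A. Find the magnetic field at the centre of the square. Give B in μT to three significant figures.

B ≈ 22.3 μT

Each side is a finite straight segment at perpendicular distance d = a/(2 tan(π/4)) = 0.0363 m from the centre, with end-angles ±π/4.
One side contributes B₁ = (μ₀I/4πd)·2 sin(π/4) = 5.57×10⁻⁶ T.
All 4 sides add in the same direction: B = 4 × 5.57×10⁻⁶ = 2.23×10⁻⁵ T.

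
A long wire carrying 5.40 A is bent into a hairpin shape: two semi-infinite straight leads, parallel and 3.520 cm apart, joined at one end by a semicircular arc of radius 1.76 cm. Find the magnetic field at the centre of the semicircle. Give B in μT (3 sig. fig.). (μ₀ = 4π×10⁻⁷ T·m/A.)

The semicircular arc contributes B_arc = μ₀I·π/(4πR) = μ₀I/(4R) = 9.64×10⁻⁵ T.
Each semi-infinite lead is at perpendicular distance R = 0.0176 m from the centre, with the perpendicular foot at its near end, so it contributes μ₀I/(4πR); both point the same way, together 6.14×10⁻⁵ T.
Arc and leads all point the same direction: B = 9.64×10⁻⁵ + 6.14×10⁻⁵ = 1.58×10⁻⁴ T.

B ≈ 158 μT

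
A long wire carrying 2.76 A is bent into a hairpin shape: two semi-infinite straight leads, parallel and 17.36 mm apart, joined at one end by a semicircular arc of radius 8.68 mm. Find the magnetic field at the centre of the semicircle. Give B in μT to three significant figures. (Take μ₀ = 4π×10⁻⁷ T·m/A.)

The semicircular arc contributes B_arc = μ₀I·π/(4πR) = μ₀I/(4R) = 9.99×10⁻⁵ T.
Each semi-infinite lead is at perpendicular distance R = 0.00868 m from the centre, with the perpendicular foot at its near end, so it contributes μ₀I/(4πR); both point the same way, together 6.36×10⁻⁵ T.
Arc and leads all point the same direction: B = 9.99×10⁻⁵ + 6.36×10⁻⁵ = 1.63×10⁻⁴ T.

B ≈ 163 μT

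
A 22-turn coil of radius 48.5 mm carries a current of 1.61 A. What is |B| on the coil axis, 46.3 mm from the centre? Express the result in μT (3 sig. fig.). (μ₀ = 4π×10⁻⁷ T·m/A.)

For an N-turn flat coil, B = Nμ₀IR²/[2(R²+z²)^(3/2)] with R = 0.0485 m, z = 0.0463 m.
B = 22 × 7.89×10⁻⁶ T = 1.74×10⁻⁴ T.

B ≈ 174 μT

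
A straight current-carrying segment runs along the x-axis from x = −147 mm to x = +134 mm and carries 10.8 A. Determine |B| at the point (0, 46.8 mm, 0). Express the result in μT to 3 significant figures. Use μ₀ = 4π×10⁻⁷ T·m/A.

For a finite straight segment, B = (μ₀I/4πd)(sinθ₁ + sinθ₂), where θ₁, θ₂ are the angles from the perpendicular to each end.
The perpendicular distance is d = 0.0468 m; the end-offsets along the wire are a = 0.147 m and b = 0.134 m.
sinθ₁ = 0.147/√(0.147²+0.0468²) = 0.9529; sinθ₂ = 0.134/√(0.134²+0.0468²) = 0.9441.
B = (4π×10⁻⁷ × 10.8) / (4π × 0.0468) × (0.9529 + 0.9441) = 4.38×10⁻⁵ T.

B ≈ 43.8 μT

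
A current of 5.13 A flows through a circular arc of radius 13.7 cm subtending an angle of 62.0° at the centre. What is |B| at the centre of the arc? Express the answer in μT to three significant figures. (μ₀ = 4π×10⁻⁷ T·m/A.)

B ≈ 4.05 μT

The Biot–Savart field of a circular arc at its centre is B = μ₀Iφ/(4πR), with φ = 1.082 rad.
B = (4π×10⁻⁷ × 5.13 × 1.082) / (4π × 0.137) = 4.05×10⁻⁶ T.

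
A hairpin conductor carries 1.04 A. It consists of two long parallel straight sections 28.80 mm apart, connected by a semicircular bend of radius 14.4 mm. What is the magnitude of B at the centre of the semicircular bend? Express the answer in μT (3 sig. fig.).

B ≈ 37.1 μT

The semicircular arc contributes B_arc = μ₀I·π/(4πR) = μ₀I/(4R) = 2.27×10⁻⁵ T.
Each semi-infinite lead is at perpendicular distance R = 0.0144 m from the centre, with the perpendicular foot at its near end, so it contributes μ₀I/(4πR); both point the same way, together 1.44×10⁻⁵ T.
Arc and leads all point the same direction: B = 2.27×10⁻⁵ + 1.44×10⁻⁵ = 3.71×10⁻⁵ T.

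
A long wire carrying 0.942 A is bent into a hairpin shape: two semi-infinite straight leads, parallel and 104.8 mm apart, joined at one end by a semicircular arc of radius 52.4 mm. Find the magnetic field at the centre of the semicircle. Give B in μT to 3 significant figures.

B ≈ 9.24 μT

The semicircular arc contributes B_arc = μ₀I·π/(4πR) = μ₀I/(4R) = 5.65×10⁻⁶ T.
Each semi-infinite lead is at perpendicular distance R = 0.0524 m from the centre, with the perpendicular foot at its near end, so it contributes μ₀I/(4πR); both point the same way, together 3.60×10⁻⁶ T.
Arc and leads all point the same direction: B = 5.65×10⁻⁶ + 3.60×10⁻⁶ = 9.24×10⁻⁶ T.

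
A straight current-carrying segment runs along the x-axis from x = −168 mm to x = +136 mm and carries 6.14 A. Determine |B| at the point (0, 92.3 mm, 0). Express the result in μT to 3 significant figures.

B ≈ 11.3 μT

For a finite straight segment, B = (μ₀I/4πd)(sinθ₁ + sinθ₂), where θ₁, θ₂ are the angles from the perpendicular to each end.
The perpendicular distance is d = 0.0923 m; the end-offsets along the wire are a = 0.168 m and b = 0.136 m.
sinθ₁ = 0.168/√(0.168²+0.0923²) = 0.8764; sinθ₂ = 0.136/√(0.136²+0.0923²) = 0.8274.
B = (4π×10⁻⁷ × 6.14) / (4π × 0.0923) × (0.8764 + 0.8274) = 1.13×10⁻⁵ T.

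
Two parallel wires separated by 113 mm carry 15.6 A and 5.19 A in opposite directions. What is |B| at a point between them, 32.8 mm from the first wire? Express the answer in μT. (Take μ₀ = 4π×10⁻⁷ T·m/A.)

B ≈ 108 μT

Each long wire gives B = μ₀I/(2πd). Distances are d₁ = 0.0328 m and d₂ = 0.0802 m.
B₁ = 9.51×10⁻⁵ T, B₂ = 1.29×10⁻⁵ T.
Between antiparallel currents both contributions point the same way, so they add. B = B₁ + B₂ = 9.51×10⁻⁵ + 1.29×10⁻⁵ = 1.08×10⁻⁴ T.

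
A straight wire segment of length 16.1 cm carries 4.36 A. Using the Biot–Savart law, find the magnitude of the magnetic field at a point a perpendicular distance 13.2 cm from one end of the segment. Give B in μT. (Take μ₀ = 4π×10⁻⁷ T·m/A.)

B ≈ 2.55 μT

For a finite straight segment, B = (μ₀I/4πd)(sinθ₁ + sinθ₂), where θ₁, θ₂ are the angles from the perpendicular to each end.
The perpendicular foot is at one end, so the two end-offsets along the wire are 0 and L = 0.161 m.
sinθ₁ = 0/√(0²+0.132²) = 0.0000; sinθ₂ = 0.161/√(0.161²+0.132²) = 0.7733.
B = (4π×10⁻⁷ × 4.36) / (4π × 0.132) × (0.0000 + 0.7733) = 2.55×10⁻⁶ T.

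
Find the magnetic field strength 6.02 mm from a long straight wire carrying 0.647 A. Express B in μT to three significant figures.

B ≈ 21.5 μT

For an infinitely long straight wire, B = μ₀I/(2πd).
B = (4π×10⁻⁷ × 0.647) / (2π × 0.00602) = 2.15×10⁻⁵ T.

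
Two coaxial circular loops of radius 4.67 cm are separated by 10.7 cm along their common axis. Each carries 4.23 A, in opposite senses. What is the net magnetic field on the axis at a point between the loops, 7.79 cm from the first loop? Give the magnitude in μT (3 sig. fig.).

Each loop contributes B = μ₀IR²/[2(R²+z²)^(3/2)] on the axis, with z measured from that loop.
Loop 1 (z = 0.0779 m): B₁ = 7.74×10⁻⁶ T. Loop 2 (z = 0.0291 m): B₂ = 3.48×10⁻⁵ T.
The fields oppose: B = |B₁ − B₂| = 2.71×10⁻⁵ T.

B ≈ 27.1 μT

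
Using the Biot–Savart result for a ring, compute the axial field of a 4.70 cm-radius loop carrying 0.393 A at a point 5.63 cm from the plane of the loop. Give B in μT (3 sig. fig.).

On the axis of a circular loop, B = μ₀IR² / [2(R²+z²)^(3/2)].
R² + z² = (0.047)² + (0.0563)² = 0.005379 m², and (R²+z²)^(3/2) = 3.94×10⁻⁴ m³.
B = (4π×10⁻⁷ × 0.393 × 0.002209) / (2 × 3.94×10⁻⁴) = 1.38×10⁻⁶ T.

B ≈ 1.38 μT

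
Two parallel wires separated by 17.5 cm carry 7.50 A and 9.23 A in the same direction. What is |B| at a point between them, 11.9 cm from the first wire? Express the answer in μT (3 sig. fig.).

Each long wire gives B = μ₀I/(2πd). Distances are d₁ = 0.119 m and d₂ = 0.056 m.
B₁ = 1.26×10⁻⁵ T, B₂ = 3.30×10⁻⁵ T.
Between parallel currents the two contributions point in opposite directions, so they subtract. B = |B₁ − B₂| = |1.26×10⁻⁵ − 3.30×10⁻⁵| = 2.04×10⁻⁵ T.

B ≈ 20.4 μT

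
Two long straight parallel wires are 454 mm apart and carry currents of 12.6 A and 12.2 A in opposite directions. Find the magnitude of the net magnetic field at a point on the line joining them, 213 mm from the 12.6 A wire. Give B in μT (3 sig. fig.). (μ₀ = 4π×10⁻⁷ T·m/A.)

B ≈ 22.0 μT

Each long wire gives B = μ₀I/(2πd). Distances are d₁ = 0.213 m and d₂ = 0.241 m.
B₁ = 1.18×10⁻⁵ T, B₂ = 1.01×10⁻⁵ T.
Between antiparallel currents both contributions point the same way, so they add. B = B₁ + B₂ = 1.18×10⁻⁵ + 1.01×10⁻⁵ = 2.20×10⁻⁵ T.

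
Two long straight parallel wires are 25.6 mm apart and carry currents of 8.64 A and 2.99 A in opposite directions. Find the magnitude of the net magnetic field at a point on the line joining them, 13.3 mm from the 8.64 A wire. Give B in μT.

Each long wire gives B = μ₀I/(2πd). Distances are d₁ = 0.0133 m and d₂ = 0.0123 m.
B₁ = 1.30×10⁻⁴ T, B₂ = 4.86×10⁻⁵ T.
Between antiparallel currents both contributions point the same way, so they add. B = B₁ + B₂ = 1.30×10⁻⁴ + 4.86×10⁻⁵ = 1.79×10⁻⁴ T.

B ≈ 179 μT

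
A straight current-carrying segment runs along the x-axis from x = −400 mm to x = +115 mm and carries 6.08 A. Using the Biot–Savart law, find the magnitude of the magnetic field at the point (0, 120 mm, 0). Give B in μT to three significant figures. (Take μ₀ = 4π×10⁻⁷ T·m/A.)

For a finite straight segment, B = (μ₀I/4πd)(sinθ₁ + sinθ₂), where θ₁, θ₂ are the angles from the perpendicular to each end.
The perpendicular distance is d = 0.12 m; the end-offsets along the wire are a = 0.4 m and b = 0.115 m.
sinθ₁ = 0.4/√(0.4²+0.12²) = 0.9578; sinθ₂ = 0.115/√(0.115²+0.12²) = 0.6919.
B = (4π×10⁻⁷ × 6.08) / (4π × 0.12) × (0.9578 + 0.6919) = 8.36×10⁻⁶ T.

B ≈ 8.36 μT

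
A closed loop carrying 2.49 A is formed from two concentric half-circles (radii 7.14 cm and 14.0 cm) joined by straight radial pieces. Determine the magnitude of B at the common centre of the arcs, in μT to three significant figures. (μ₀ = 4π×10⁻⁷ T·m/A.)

The radial connectors point toward the centre, so dl × r̂ = 0 and they contribute nothing.
Each semicircle gives μ₀I/(4R): inner arc 1.10×10⁻⁵ T, outer arc 5.59×10⁻⁶ T.
The two arcs carry current in opposite angular senses, so their fields oppose: B = |1.10×10⁻⁵ − 5.59×10⁻⁶| = 5.37×10⁻⁶ T.

B ≈ 5.37 μT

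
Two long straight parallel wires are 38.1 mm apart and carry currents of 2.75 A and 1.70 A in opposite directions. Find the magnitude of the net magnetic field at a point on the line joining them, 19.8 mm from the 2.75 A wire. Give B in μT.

Each long wire gives B = μ₀I/(2πd). Distances are d₁ = 0.0198 m and d₂ = 0.0183 m.
B₁ = 2.78×10⁻⁵ T, B₂ = 1.86×10⁻⁵ T.
Between antiparallel currents both contributions point the same way, so they add. B = B₁ + B₂ = 2.78×10⁻⁵ + 1.86×10⁻⁵ = 4.64×10⁻⁵ T.

B ≈ 46.4 μT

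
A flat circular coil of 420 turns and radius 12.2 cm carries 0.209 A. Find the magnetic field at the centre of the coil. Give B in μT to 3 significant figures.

B ≈ 452 μT

For an N-turn flat coil, B = Nμ₀I/(2R) with R = 0.122 m.
B = 420 × 1.08×10⁻⁶ T = 4.52×10⁻⁴ T.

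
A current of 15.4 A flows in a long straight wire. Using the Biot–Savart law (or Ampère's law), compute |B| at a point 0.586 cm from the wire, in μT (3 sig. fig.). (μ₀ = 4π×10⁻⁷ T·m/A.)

For an infinitely long straight wire, B = μ₀I/(2πd).
B = (4π×10⁻⁷ × 15.4) / (2π × 0.00586) = 5.26×10⁻⁴ T.

B ≈ 526 μT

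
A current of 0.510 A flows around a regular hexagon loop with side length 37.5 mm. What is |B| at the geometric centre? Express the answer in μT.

Each side is a finite straight segment at perpendicular distance d = a/(2 tan(π/6)) = 0.03248 m from the centre, with end-angles ±π/6.
One side contributes B₁ = (μ₀I/4πd)·2 sin(π/6) = 1.57×10⁻⁶ T.
All 6 sides add in the same direction: B = 6 × 1.57×10⁻⁶ = 9.42×10⁻⁶ T.

B ≈ 9.42 μT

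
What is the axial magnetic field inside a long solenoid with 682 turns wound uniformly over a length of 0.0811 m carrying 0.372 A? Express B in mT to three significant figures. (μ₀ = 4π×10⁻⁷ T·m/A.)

Inside a long solenoid, B = μ₀nI with n = 8409 turns/m.
B = 4π×10⁻⁷ × 8409 × 0.372 = 3.93×10⁻³ T.

B ≈ 3.93 mT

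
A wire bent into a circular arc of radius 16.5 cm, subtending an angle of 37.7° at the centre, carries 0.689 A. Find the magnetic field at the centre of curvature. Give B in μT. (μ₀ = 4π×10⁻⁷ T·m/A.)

B ≈ 0.275 μT

The Biot–Savart field of a circular arc at its centre is B = μ₀Iφ/(4πR), with φ = 0.658 rad.
B = (4π×10⁻⁷ × 0.689 × 0.658) / (4π × 0.165) = 2.75×10⁻⁷ T.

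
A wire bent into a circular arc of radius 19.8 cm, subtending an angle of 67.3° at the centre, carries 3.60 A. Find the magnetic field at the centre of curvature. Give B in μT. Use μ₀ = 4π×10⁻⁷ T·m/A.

The Biot–Savart field of a circular arc at its centre is B = μ₀Iφ/(4πR), with φ = 1.175 rad.
B = (4π×10⁻⁷ × 3.60 × 1.175) / (4π × 0.198) = 2.14×10⁻⁶ T.

B ≈ 2.14 μT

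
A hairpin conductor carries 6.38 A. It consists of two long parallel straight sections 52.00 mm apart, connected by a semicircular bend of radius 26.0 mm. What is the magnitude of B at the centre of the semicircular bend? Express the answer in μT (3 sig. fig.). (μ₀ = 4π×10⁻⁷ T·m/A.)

B ≈ 126 μT

The semicircular arc contributes B_arc = μ₀I·π/(4πR) = μ₀I/(4R) = 7.71×10⁻⁵ T.
Each semi-infinite lead is at perpendicular distance R = 0.026 m from the centre, with the perpendicular foot at its near end, so it contributes μ₀I/(4πR); both point the same way, together 4.91×10⁻⁵ T.
Arc and leads all point the same direction: B = 7.71×10⁻⁵ + 4.91×10⁻⁵ = 1.26×10⁻⁴ T.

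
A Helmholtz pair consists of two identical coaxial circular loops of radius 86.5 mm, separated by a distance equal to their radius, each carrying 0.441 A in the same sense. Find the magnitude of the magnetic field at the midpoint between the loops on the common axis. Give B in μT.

B ≈ 4.58 μT

Each loop contributes B = μ₀IR²/[2(R²+z²)^(3/2)] on the axis, with z measured from that loop.
Loop 1 (z = 0.04325 m): B₁ = 2.29×10⁻⁶ T. Loop 2 (z = 0.04325 m): B₂ = 2.29×10⁻⁶ T.
The fields add: B = B₁ + B₂ = 4.58×10⁻⁶ T.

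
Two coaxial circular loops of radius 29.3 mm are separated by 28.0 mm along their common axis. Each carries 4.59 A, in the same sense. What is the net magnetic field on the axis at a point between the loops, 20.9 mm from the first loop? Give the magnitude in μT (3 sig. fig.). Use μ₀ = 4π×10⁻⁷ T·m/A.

Each loop contributes B = μ₀IR²/[2(R²+z²)^(3/2)] on the axis, with z measured from that loop.
Loop 1 (z = 0.0209 m): B₁ = 5.31×10⁻⁵ T. Loop 2 (z = 0.0071 m): B₂ = 9.04×10⁻⁵ T.
The fields add: B = B₁ + B₂ = 1.43×10⁻⁴ T.

B ≈ 143 μT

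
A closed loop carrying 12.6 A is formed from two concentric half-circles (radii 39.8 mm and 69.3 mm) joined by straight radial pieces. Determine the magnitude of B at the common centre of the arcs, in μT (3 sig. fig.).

B ≈ 42.3 μT

The radial connectors point toward the centre, so dl × r̂ = 0 and they contribute nothing.
Each semicircle gives μ₀I/(4R): inner arc 9.95×10⁻⁵ T, outer arc 5.71×10⁻⁵ T.
The two arcs carry current in opposite angular senses, so their fields oppose: B = |9.95×10⁻⁵ − 5.71×10⁻⁵| = 4.23×10⁻⁵ T.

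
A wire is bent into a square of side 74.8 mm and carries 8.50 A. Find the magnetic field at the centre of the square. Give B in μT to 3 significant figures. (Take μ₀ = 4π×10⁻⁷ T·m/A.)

Each side is a finite straight segment at perpendicular distance d = a/(2 tan(π/4)) = 0.0374 m from the centre, with end-angles ±π/4.
One side contributes B₁ = (μ₀I/4πd)·2 sin(π/4) = 3.21×10⁻⁵ T.
All 4 sides add in the same direction: B = 4 × 3.21×10⁻⁵ = 1.29×10⁻⁴ T.

B ≈ 129 μT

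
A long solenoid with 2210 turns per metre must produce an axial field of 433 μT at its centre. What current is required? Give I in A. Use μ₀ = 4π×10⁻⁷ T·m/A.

Inside a long solenoid B = μ₀nI with n = 2210 m⁻¹, so I = B/(μ₀n).
I = 4.33×10⁻⁴ / (4π×10⁻⁷ × 2210) = 0.156 A.

I ≈ 0.156 A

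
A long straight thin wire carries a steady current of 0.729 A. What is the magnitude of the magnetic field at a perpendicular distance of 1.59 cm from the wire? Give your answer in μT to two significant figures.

B ≈ 9.2 μT

For an infinitely long straight wire, B = μ₀I/(2πd).
B = (4π×10⁻⁷ × 0.729) / (2π × 0.0159) = 9.17×10⁻⁶ T.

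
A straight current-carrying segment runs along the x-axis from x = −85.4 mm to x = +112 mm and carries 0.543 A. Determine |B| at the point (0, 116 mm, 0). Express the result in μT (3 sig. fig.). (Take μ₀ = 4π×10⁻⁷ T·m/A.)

For a finite straight segment, B = (μ₀I/4πd)(sinθ₁ + sinθ₂), where θ₁, θ₂ are the angles from the perpendicular to each end.
The perpendicular distance is d = 0.116 m; the end-offsets along the wire are a = 0.0854 m and b = 0.112 m.
sinθ₁ = 0.0854/√(0.0854²+0.116²) = 0.5929; sinθ₂ = 0.112/√(0.112²+0.116²) = 0.6946.
B = (4π×10⁻⁷ × 0.543) / (4π × 0.116) × (0.5929 + 0.6946) = 6.03×10⁻⁷ T.

B ≈ 0.603 μT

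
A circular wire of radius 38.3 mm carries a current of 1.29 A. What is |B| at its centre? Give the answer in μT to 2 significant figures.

B ≈ 21 μT

At the centre of a circular loop the Biot–Savart law gives B = μ₀I/(2R).
B = (4π×10⁻⁷ × 1.29) / (2 × 0.0383) = 2.12×10⁻⁵ T.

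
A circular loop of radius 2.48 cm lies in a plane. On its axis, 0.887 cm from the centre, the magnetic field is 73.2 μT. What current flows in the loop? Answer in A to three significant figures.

On the axis of a loop, B = μ₀IR²/[2(R²+z²)^(3/2)], so I = 2B(R²+z²)^(3/2)/(μ₀R²).
R² + z² = 0.000615 + 7.868×10⁻⁵ = 0.0006937 m²; raised to 3/2 gives 1.83×10⁻⁵ m³.
I = 2 × 7.32×10⁻⁵ × 1.83×10⁻⁵ / (1.26×10⁻⁶ × 0.000615) = 3.46 A.

I ≈ 3.46 A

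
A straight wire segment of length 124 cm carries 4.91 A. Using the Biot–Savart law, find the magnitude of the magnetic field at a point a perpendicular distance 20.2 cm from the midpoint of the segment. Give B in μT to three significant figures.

B ≈ 4.62 μT

For a finite straight segment, B = (μ₀I/4πd)(sinθ₁ + sinθ₂), where θ₁, θ₂ are the angles from the perpendicular to each end.
The perpendicular from the point meets the wire at its midpoint, so each end is L/2 = 0.62 m away along the wire.
sinθ₁ = 0.62/√(0.62²+0.202²) = 0.9508; sinθ₂ = 0.62/√(0.62²+0.202²) = 0.9508.
B = (4π×10⁻⁷ × 4.91) / (4π × 0.202) × (0.9508 + 0.9508) = 4.62×10⁻⁶ T.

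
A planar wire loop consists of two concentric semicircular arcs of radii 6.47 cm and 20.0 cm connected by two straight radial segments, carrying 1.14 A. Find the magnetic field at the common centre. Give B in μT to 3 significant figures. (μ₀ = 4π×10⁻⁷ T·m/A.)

B ≈ 3.74 μT

The radial connectors point toward the centre, so dl × r̂ = 0 and they contribute nothing.
Each semicircle gives μ₀I/(4R): inner arc 5.54×10⁻⁶ T, outer arc 1.79×10⁻⁶ T.
The two arcs carry current in opposite angular senses, so their fields oppose: B = |5.54×10⁻⁶ − 1.79×10⁻⁶| = 3.74×10⁻⁶ T.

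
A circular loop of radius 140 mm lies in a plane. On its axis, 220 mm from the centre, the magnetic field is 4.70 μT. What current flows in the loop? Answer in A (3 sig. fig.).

On the axis of a loop, B = μ₀IR²/[2(R²+z²)^(3/2)], so I = 2B(R²+z²)^(3/2)/(μ₀R²).
R² + z² = 0.0196 + 0.0484 = 0.068 m²; raised to 3/2 gives 1.77×10⁻² m³.
I = 2 × 4.70×10⁻⁶ × 1.77×10⁻² / (1.26×10⁻⁶ × 0.0196) = 6.77 A.

I ≈ 6.77 A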